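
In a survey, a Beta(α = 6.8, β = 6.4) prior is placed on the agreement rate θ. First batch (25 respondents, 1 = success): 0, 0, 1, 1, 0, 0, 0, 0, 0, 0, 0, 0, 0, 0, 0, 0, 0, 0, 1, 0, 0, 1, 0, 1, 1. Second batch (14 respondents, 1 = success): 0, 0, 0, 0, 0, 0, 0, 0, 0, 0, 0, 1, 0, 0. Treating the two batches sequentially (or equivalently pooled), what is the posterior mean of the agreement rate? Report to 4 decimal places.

0.2644

The Beta prior is conjugate to a Binomial/Bernoulli likelihood; the update adds successes to α and failures to β.
After batch 1: Beta(6.8+6, 6.4+19) = Beta(12.8, 25.4).
After batch 2: Beta(12.8+1, 25.4+13) = Beta(13.8, 38.4).
Posterior mean = α/(α+β) = 13.8/52.2 = 0.2644.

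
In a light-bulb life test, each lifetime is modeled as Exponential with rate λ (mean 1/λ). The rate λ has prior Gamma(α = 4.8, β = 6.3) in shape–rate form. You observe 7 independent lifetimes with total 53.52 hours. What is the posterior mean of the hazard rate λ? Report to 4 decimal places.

0.1973

With a Gamma(shape α, rate β) prior on the exponential rate λ, the posterior after n observations with total T = Σxᵢ is Gamma(α+n, β+T).
Posterior: Gamma(4.8+7, 6.3+53.52) = Gamma(11.8, 59.82).
Posterior mean of λ = α/β = 11.8/59.82 = 0.1973.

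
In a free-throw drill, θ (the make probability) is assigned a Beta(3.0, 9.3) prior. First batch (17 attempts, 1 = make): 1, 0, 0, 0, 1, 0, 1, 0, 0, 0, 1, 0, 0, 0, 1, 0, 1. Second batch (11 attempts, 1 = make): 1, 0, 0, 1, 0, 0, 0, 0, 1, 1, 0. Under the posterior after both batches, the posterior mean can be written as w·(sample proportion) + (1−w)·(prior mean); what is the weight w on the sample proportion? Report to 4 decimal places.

0.6948

The Beta prior is conjugate to a Binomial/Bernoulli likelihood; the update adds successes to α and failures to β.
Total number of attempts: n = 17 + 11 = 28.
Posterior mean = (α₀+k)/(α₀+β₀+n) = [n/(α₀+β₀+n)]·(k/n) + [(α₀+β₀)/(α₀+β₀+n)]·α₀/(α₀+β₀), so only n and the prior enter the weight.
The weight on the data is w = n/(α₀+β₀+n) = 28/(3.0+9.3+28) = 28/40.3 = 0.6948.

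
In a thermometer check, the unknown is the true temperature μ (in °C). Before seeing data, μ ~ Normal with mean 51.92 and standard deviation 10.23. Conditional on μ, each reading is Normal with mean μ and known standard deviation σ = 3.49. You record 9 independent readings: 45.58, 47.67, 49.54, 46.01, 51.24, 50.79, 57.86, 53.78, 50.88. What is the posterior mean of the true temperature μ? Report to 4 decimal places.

50.3920

For Normal data with known variance σ², a Normal(μ₀, σ₀²) prior on μ is conjugate. Posterior precision = 1/σ₀² + n/σ²; posterior mean is the precision-weighted average of μ₀ and x̄.
Σxᵢ = 45.58 + 47.67 + 49.54 + 46.01 + 51.24 + 50.79 + 57.86 + 53.78 + 50.88 = 453.35, so n·x̄ = 453.35.
σ₀² = 10.23² = 104.6529, σ² = 3.49² = 12.1801; σ² + n·σ₀² = 12.1801 + 9·104.6529 = 954.0562.
Posterior mean = (μ₀/σ₀² + n·x̄/σ²)/(1/σ₀² + n/σ²) = (σ²·μ₀ + σ₀²·n·x̄)/(σ² + n·σ₀²) = (12.1801·51.92 + 104.6529·453.35)/954.0562 = 48076.783007/954.0562 = 50.3920.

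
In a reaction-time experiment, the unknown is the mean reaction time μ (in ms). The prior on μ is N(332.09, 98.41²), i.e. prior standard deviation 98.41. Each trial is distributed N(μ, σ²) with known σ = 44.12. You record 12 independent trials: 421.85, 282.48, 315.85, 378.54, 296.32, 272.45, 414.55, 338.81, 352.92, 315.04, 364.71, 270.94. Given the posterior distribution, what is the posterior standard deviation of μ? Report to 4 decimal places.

For Normal data with known variance σ², a Normal(μ₀, σ₀²) prior on μ is conjugate. Posterior precision = 1/σ₀² + n/σ²; posterior mean is the precision-weighted average of μ₀ and x̄.
σ₀² = 98.41² = 9684.5281, σ² = 44.12² = 1946.5744; σ² + n·σ₀² = 1946.5744 + 12·9684.5281 = 118160.9116.
Posterior precision = 1/σ₀² + n/σ² = 1/9684.5281 + 12/1946.5744 = (σ² + n·σ₀²)/(σ₀²σ²) = 118160.9116/(9684.5281·1946.5744); posterior variance σₙ² = σ₀²σ²/(σ² + n·σ₀²) = 9684.5281·1946.5744/118160.9116 = 159.542223.
Posterior SD = √σₙ² = √(9684.5281·1946.5744/118160.9116) = 12.6310.

12.6310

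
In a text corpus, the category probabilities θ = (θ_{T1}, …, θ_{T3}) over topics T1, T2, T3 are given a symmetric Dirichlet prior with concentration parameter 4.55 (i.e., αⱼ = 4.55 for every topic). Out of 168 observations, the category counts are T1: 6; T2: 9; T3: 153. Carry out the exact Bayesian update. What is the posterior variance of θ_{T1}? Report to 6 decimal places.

0.000300

The Dirichlet prior is conjugate to the Multinomial likelihood: each posterior αⱼ = prior αⱼ + observed count nⱼ.
Posterior concentration: (10.55, 13.55, 157.55), total = 181.65.
Var[θ_j] = α_j(Σα−α_j)/((Σα)²(Σα+1)) = 10.55·171.10/(181.65²·182.65) = 0.000300.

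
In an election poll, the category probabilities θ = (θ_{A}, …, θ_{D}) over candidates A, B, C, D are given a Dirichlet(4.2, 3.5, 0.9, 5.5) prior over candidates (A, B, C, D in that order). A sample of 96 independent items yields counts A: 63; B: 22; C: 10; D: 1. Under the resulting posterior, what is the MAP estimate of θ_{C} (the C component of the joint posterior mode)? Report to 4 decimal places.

The Dirichlet prior is conjugate to the Multinomial likelihood: each posterior αⱼ = prior αⱼ + observed count nⱼ.
Posterior concentration: (67.2, 25.5, 10.9, 6.5), total = 110.1.
Joint mode component: (α_{C}−1)/(Σα−K) = 9.9/106.1 = 0.0933.

0.0933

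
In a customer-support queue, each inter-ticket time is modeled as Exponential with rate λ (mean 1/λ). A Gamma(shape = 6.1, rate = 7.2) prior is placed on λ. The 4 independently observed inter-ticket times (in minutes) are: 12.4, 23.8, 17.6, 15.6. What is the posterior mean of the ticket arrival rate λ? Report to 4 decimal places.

With a Gamma(shape α, rate β) prior on the exponential rate λ, the posterior after n observations with total T = Σxᵢ is Gamma(α+n, β+T).
Sum of observations T = 69.4 minutes; n = 4.
Posterior: Gamma(6.1+4, 7.2+69.4) = Gamma(10.1, 76.6).
Posterior mean of λ = α/β = 10.1/76.6 = 0.1319.

0.1319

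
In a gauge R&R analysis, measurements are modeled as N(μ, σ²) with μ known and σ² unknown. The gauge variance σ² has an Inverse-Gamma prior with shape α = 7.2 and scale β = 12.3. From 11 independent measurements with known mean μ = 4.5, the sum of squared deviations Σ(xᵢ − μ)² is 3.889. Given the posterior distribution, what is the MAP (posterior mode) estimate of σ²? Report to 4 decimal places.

1.0397

With known mean μ and an Inverse-Gamma(α, β) prior on σ², the Normal likelihood is conjugate: posterior is Inv-Gamma(α + n/2, β + Σ(xᵢ−μ)²/2).
Posterior: Inv-Gamma(7.2 + 11/2, 12.3 + 3.889/2) = Inv-Gamma(12.70, 14.2445).
Mode = β/(α+1) = 14.2445/13.70 = 1.0397.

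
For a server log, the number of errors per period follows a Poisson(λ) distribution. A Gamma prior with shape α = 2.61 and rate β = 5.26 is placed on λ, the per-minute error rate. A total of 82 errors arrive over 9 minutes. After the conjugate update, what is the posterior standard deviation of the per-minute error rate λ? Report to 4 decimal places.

0.6450

With a Gamma(shape α, rate β) prior, the Poisson likelihood is conjugate: the posterior is Gamma(α + ΣXᵢ, β + n).
Posterior: Gamma(α+S, β+n) = Gamma(2.61+82, 5.26+9) = Gamma(84.61, 14.26).
SD = √α/β = √84.61/14.26 = 0.6450.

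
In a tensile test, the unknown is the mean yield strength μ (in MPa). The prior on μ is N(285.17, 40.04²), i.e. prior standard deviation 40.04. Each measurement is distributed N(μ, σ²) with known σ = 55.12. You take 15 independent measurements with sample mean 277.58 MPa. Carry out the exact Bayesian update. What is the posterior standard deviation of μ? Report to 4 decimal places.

For Normal data with known variance σ², a Normal(μ₀, σ₀²) prior on μ is conjugate. Posterior precision = 1/σ₀² + n/σ²; posterior mean is the precision-weighted average of μ₀ and x̄.
σ₀² = 40.04² = 1603.2016, σ² = 55.12² = 3038.2144; σ² + n·σ₀² = 3038.2144 + 15·1603.2016 = 27086.2384.
Posterior precision = 1/σ₀² + n/σ² = 1/1603.2016 + 15/3038.2144 = (σ² + n·σ₀²)/(σ₀²σ²) = 27086.2384/(1603.2016·3038.2144); posterior variance σₙ² = σ₀²σ²/(σ² + n·σ₀²) = 1603.2016·3038.2144/27086.2384 = 179.828226.
Posterior SD = √σₙ² = √(1603.2016·3038.2144/27086.2384) = 13.4100.

13.4100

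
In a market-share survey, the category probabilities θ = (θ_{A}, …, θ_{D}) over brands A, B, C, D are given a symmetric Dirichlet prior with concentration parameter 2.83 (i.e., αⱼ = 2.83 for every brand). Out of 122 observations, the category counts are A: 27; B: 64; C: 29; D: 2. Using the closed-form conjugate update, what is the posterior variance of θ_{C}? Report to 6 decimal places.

The Dirichlet prior is conjugate to the Multinomial likelihood: each posterior αⱼ = prior αⱼ + observed count nⱼ.
Posterior concentration: (29.83, 66.83, 31.83, 4.83), total = 133.32.
Var[θ_j] = α_j(Σα−α_j)/((Σα)²(Σα+1)) = 31.83·101.49/(133.32²·134.32) = 0.001353.

0.001353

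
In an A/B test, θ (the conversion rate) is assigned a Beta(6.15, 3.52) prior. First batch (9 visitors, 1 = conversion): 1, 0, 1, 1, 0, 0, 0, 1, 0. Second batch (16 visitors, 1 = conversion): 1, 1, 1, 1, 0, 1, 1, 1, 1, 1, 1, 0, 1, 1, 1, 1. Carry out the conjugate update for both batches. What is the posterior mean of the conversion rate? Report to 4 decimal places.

0.6966

The Beta prior is conjugate to a Binomial/Bernoulli likelihood; the update adds successes to α and failures to β.
After batch 1: Beta(6.15+4, 3.52+5) = Beta(10.15, 8.52).
After batch 2: Beta(10.15+14, 8.52+2) = Beta(24.15, 10.52).
Posterior mean = α/(α+β) = 24.15/34.67 = 0.6966.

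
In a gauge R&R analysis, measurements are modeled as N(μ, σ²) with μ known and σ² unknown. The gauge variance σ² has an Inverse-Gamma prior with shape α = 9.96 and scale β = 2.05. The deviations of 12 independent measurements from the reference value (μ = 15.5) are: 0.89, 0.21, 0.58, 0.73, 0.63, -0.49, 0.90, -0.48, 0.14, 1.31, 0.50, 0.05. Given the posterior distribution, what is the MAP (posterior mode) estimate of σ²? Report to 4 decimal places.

With known mean μ and an Inverse-Gamma(α, β) prior on σ², the Normal likelihood is conjugate: posterior is Inv-Gamma(α + n/2, β + Σ(xᵢ−μ)²/2).
Σ(xᵢ−μ)² = (0.89)² + (0.21)² + (0.58)² + (0.73)² + (0.63)² + (-0.49)² + (0.90)² + (-0.48)² + (0.14)² + (1.31)² + (0.50)² + (0.05)² = 5.3711.
Posterior: Inv-Gamma(9.96 + 12/2, 2.05 + 5.3711/2) = Inv-Gamma(15.96, 4.73555).
Mode = β/(α+1) = 4.73555/16.96 = 0.2792.

0.2792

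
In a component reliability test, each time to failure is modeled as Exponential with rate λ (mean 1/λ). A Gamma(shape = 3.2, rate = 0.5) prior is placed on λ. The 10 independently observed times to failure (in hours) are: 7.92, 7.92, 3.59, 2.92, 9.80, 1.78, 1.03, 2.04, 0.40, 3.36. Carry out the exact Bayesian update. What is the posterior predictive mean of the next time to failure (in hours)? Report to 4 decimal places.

3.3820

With a Gamma(shape α, rate β) prior on the exponential rate λ, the posterior after n observations with total T = Σxᵢ is Gamma(α+n, β+T).
Sum of observations T = 40.76 hours; n = 10.
Posterior: Gamma(3.2+10, 0.5+40.76) = Gamma(13.2, 41.26).
The predictive distribution for the next observation is Lomax; its mean is β/(α−1) = 41.26/12.2 = 3.3820.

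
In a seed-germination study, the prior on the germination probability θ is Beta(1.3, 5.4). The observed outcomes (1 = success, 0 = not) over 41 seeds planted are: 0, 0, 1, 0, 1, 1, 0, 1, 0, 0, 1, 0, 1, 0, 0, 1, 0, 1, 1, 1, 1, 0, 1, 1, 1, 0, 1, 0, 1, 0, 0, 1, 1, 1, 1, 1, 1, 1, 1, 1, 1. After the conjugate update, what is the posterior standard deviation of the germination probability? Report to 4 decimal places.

0.0709

The Beta prior is conjugate to a Binomial/Bernoulli likelihood; the update adds successes to α and failures to β.
Posterior: Beta(α+k, β+n−k) = Beta(1.3+26, 5.4+15) = Beta(27.3, 20.4).
Var = αβ/((α+β)²(α+β+1)) = 27.3·20.4/(47.7²·48.7) = 0.00502605; SD = √0.00502605 = 0.0709.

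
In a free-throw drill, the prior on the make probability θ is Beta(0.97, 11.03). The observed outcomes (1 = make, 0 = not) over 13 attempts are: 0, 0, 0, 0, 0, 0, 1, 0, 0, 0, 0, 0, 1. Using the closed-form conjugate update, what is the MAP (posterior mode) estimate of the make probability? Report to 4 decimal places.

The Beta prior is conjugate to a Binomial/Bernoulli likelihood; the update adds successes to α and failures to β.
Posterior: Beta(α+k, β+n−k) = Beta(0.97+2, 11.03+11) = Beta(2.97, 22.03).
Mode of Beta(a,b) for a,b>1 is (a−1)/(a+b−2) = 1.97/23.00 = 0.0857.

0.0857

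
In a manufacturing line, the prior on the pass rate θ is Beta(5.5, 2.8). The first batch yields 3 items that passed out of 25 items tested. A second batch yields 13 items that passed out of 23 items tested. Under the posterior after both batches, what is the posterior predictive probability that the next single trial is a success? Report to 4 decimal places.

The Beta prior is conjugate to a Binomial/Bernoulli likelihood; the update adds successes to α and failures to β.
After batch 1: Beta(5.5+3, 2.8+22) = Beta(8.5, 24.8).
After batch 2: Beta(8.5+13, 24.8+10) = Beta(21.5, 34.8).
For a single future Bernoulli trial, P(success | data) = α/(α+β) = 0.3819.

0.3819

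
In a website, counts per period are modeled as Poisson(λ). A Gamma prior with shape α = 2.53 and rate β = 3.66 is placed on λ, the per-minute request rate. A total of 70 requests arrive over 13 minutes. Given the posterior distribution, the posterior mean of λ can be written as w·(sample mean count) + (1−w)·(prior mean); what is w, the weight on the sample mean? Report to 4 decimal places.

With a Gamma(shape α, rate β) prior, the Poisson likelihood is conjugate: the posterior is Gamma(α + ΣXᵢ, β + n).
Posterior mean = (α₀+S)/(β₀+n) = [n/(β₀+n)]·(S/n) + [β₀/(β₀+n)]·(α₀/β₀), so only n and β₀ enter the weight.
Weight on data w = n/(β₀+n) = 13/(3.66+13) = 13/16.66 = 0.7803.

0.7803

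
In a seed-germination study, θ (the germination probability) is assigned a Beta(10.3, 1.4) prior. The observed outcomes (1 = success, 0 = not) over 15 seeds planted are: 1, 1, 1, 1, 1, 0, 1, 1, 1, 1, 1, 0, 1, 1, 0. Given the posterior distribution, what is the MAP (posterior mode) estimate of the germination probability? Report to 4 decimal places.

The Beta prior is conjugate to a Binomial/Bernoulli likelihood; the update adds successes to α and failures to β.
Posterior: Beta(α+k, β+n−k) = Beta(10.3+12, 1.4+3) = Beta(22.3, 4.4).
Mode of Beta(a,b) for a,b>1 is (a−1)/(a+b−2) = 21.3/24.7 = 0.8623.

0.8623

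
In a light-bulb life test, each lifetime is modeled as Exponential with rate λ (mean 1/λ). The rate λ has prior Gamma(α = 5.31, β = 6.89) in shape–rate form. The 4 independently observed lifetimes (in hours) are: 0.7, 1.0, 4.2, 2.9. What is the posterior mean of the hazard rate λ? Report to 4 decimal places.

With a Gamma(shape α, rate β) prior on the exponential rate λ, the posterior after n observations with total T = Σxᵢ is Gamma(α+n, β+T).
Sum of observations T = 8.8 hours; n = 4.
Posterior: Gamma(5.31+4, 6.89+8.8) = Gamma(9.31, 15.69).
Posterior mean of λ = α/β = 9.31/15.69 = 0.5934.

0.5934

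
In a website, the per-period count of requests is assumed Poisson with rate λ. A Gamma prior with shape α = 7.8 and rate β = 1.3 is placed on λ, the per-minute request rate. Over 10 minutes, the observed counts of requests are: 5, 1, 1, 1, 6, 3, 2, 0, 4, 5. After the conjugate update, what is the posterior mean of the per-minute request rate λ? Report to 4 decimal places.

3.1681

With a Gamma(shape α, rate β) prior, the Poisson likelihood is conjugate: the posterior is Gamma(α + ΣXᵢ, β + n).
Sum of counts S = 28 over n = 10 minutes.
Posterior: Gamma(α+S, β+n) = Gamma(7.8+28, 1.3+10) = Gamma(35.8, 11.3).
Posterior mean = α/β = 35.8/11.3 = 3.1681.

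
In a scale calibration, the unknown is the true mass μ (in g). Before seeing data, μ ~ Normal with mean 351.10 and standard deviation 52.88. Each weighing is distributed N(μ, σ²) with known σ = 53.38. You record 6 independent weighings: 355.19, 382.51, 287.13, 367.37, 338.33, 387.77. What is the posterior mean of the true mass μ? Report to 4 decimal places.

352.7669

For Normal data with known variance σ², a Normal(μ₀, σ₀²) prior on μ is conjugate. Posterior precision = 1/σ₀² + n/σ²; posterior mean is the precision-weighted average of μ₀ and x̄.
Σxᵢ = 355.19 + 382.51 + 287.13 + 367.37 + 338.33 + 387.77 = 2118.3, so n·x̄ = 2118.3.
σ₀² = 52.88² = 2796.2944, σ² = 53.38² = 2849.4244; σ² + n·σ₀² = 2849.4244 + 6·2796.2944 = 19627.1908.
Posterior mean = (μ₀/σ₀² + n·x̄/σ²)/(1/σ₀² + n/σ²) = (σ²·μ₀ + σ₀²·n·x̄)/(σ² + n·σ₀²) = (2849.4244·351.10 + 2796.2944·2118.3)/19627.1908 = 6923823.33436/19627.1908 = 352.7669.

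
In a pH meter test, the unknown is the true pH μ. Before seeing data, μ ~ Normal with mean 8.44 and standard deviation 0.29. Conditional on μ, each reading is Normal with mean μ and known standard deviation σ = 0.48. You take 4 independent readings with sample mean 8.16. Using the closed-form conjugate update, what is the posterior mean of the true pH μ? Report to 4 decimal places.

For Normal data with known variance σ², a Normal(μ₀, σ₀²) prior on μ is conjugate. Posterior precision = 1/σ₀² + n/σ²; posterior mean is the precision-weighted average of μ₀ and x̄.
n·x̄ = 4·8.16 = 32.64.
σ₀² = 0.29² = 0.0841, σ² = 0.48² = 0.2304; σ² + n·σ₀² = 0.2304 + 4·0.0841 = 0.5668.
Posterior mean = (μ₀/σ₀² + n·x̄/σ²)/(1/σ₀² + n/σ²) = (σ²·μ₀ + σ₀²·n·x̄)/(σ² + n·σ₀²) = (0.2304·8.44 + 0.0841·32.64)/0.5668 = 4.6896/0.5668 = 8.2738.

8.2738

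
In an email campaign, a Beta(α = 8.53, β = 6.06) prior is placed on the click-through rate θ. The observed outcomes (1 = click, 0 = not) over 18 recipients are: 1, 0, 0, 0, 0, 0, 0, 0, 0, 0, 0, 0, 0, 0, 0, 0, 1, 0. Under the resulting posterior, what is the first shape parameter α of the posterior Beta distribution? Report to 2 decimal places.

10.53

The Beta prior is conjugate to a Binomial/Bernoulli likelihood; the update adds successes to α and failures to β.
Posterior: Beta(α+k, β+n−k) = Beta(8.53+2, 6.06+16) = Beta(10.53, 22.06).
Posterior α = 10.53.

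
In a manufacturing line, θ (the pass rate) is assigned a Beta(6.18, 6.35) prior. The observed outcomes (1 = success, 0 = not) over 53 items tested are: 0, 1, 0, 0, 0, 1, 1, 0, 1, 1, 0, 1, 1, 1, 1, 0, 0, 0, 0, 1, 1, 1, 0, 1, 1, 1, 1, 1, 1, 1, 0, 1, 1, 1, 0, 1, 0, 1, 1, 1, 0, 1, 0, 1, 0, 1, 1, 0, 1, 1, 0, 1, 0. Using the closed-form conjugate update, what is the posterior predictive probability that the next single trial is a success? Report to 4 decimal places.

The Beta prior is conjugate to a Binomial/Bernoulli likelihood; the update adds successes to α and failures to β.
Posterior: Beta(α+k, β+n−k) = Beta(6.18+33, 6.35+20) = Beta(39.18, 26.35).
For a single future Bernoulli trial, P(success | data) = α/(α+β) = 0.5979.

0.5979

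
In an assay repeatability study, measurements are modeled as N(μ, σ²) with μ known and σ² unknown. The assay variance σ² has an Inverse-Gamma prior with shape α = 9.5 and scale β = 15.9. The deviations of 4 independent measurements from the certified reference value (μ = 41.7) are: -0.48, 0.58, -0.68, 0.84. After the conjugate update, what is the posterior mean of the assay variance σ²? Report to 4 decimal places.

1.5969

With known mean μ and an Inverse-Gamma(α, β) prior on σ², the Normal likelihood is conjugate: posterior is Inv-Gamma(α + n/2, β + Σ(xᵢ−μ)²/2).
Σ(xᵢ−μ)² = (-0.48)² + (0.58)² + (-0.68)² + (0.84)² = 1.7348.
Posterior: Inv-Gamma(9.5 + 4/2, 15.9 + 1.7348/2) = Inv-Gamma(11.50, 16.76740).
E[σ²|data] = β/(α−1) = 16.76740/10.50 = 1.5969.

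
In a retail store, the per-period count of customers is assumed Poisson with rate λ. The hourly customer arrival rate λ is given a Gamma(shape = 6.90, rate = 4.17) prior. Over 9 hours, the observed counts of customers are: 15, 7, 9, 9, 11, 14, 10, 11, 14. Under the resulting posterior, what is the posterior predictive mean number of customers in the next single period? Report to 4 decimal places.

With a Gamma(shape α, rate β) prior, the Poisson likelihood is conjugate: the posterior is Gamma(α + ΣXᵢ, β + n).
Sum of counts S = 100 over n = 9 hours.
Posterior: Gamma(α+S, β+n) = Gamma(6.90+100, 4.17+9) = Gamma(106.90, 13.17).
The predictive distribution for one future period is NegBinom with mean α/β = 8.1169.

8.1169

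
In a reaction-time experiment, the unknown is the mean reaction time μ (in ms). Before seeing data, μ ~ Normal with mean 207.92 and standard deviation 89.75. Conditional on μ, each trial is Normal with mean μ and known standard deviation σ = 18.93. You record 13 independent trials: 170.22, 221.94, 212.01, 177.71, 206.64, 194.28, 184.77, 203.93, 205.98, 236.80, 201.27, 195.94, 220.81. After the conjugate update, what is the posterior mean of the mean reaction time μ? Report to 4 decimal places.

For Normal data with known variance σ², a Normal(μ₀, σ₀²) prior on μ is conjugate. Posterior precision = 1/σ₀² + n/σ²; posterior mean is the precision-weighted average of μ₀ and x̄.
Σxᵢ = 170.22 + 221.94 + 212.01 + 177.71 + 206.64 + 194.28 + 184.77 + 203.93 + 205.98 + 236.80 + 201.27 + 195.94 + 220.81 = 2632.3, so n·x̄ = 2632.3.
σ₀² = 89.75² = 8055.0625, σ² = 18.93² = 358.3449; σ² + n·σ₀² = 358.3449 + 13·8055.0625 = 105074.1574.
Posterior mean = (μ₀/σ₀² + n·x̄/σ²)/(1/σ₀² + n/σ²) = (σ²·μ₀ + σ₀²·n·x̄)/(σ² + n·σ₀²) = (358.3449·207.92 + 8055.0625·2632.3)/105074.1574 = 21277848.090358/105074.1574 = 202.5032.

202.5032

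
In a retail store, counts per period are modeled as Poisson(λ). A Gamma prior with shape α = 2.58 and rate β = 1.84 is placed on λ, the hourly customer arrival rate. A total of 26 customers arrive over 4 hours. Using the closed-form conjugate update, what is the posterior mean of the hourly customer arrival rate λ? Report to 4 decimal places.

With a Gamma(shape α, rate β) prior, the Poisson likelihood is conjugate: the posterior is Gamma(α + ΣXᵢ, β + n).
Posterior: Gamma(α+S, β+n) = Gamma(2.58+26, 1.84+4) = Gamma(28.58, 5.84).
Posterior mean = α/β = 28.58/5.84 = 4.8938.

4.8938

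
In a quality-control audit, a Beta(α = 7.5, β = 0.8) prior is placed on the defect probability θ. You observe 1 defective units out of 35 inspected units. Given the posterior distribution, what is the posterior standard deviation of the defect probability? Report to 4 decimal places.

The Beta prior is conjugate to a Binomial/Bernoulli likelihood; the update adds successes to α and failures to β.
Posterior: Beta(α+k, β+n−k) = Beta(7.5+1, 0.8+34) = Beta(8.5, 34.8).
Var = αβ/((α+β)²(α+β+1)) = 8.5·34.8/(43.3²·44.3) = 0.00356138; SD = √0.00356138 = 0.0597.

0.0597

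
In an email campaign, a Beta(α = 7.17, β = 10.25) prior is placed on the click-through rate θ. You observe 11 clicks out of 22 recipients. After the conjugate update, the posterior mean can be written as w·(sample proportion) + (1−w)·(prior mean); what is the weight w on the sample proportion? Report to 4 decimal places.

0.5581

The Beta prior is conjugate to a Binomial/Bernoulli likelihood; the update adds successes to α and failures to β.
Posterior mean = (α₀+k)/(α₀+β₀+n) = [n/(α₀+β₀+n)]·(k/n) + [(α₀+β₀)/(α₀+β₀+n)]·α₀/(α₀+β₀), so only n and the prior enter the weight.
The weight on the data is w = n/(α₀+β₀+n) = 22/(7.17+10.25+22) = 22/39.42 = 0.5581.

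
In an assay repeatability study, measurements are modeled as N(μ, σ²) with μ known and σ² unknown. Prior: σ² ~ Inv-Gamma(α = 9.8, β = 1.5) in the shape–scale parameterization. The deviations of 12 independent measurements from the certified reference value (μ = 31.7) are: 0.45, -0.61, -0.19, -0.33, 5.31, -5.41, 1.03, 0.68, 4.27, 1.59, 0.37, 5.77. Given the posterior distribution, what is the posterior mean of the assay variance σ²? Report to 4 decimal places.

3.9493

With known mean μ and an Inverse-Gamma(α, β) prior on σ², the Normal likelihood is conjugate: posterior is Inv-Gamma(α + n/2, β + Σ(xᵢ−μ)²/2).
Σ(xᵢ−μ)² = (0.45)² + (-0.61)² + (-0.19)² + (-0.33)² + (5.31)² + (-5.41)² + (1.03)² + (0.68)² + (4.27)² + (1.59)² + (0.37)² + (5.77)² = 113.8979.
Posterior: Inv-Gamma(9.8 + 12/2, 1.5 + 113.8979/2) = Inv-Gamma(15.80, 58.44895).
E[σ²|data] = β/(α−1) = 58.44895/14.80 = 3.9493.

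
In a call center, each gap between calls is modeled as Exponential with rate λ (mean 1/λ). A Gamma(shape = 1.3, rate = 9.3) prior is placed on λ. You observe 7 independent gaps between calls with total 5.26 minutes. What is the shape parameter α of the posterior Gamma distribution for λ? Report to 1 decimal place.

With a Gamma(shape α, rate β) prior on the exponential rate λ, the posterior after n observations with total T = Σxᵢ is Gamma(α+n, β+T).
Posterior: Gamma(1.3+7, 9.3+5.26) = Gamma(8.3, 14.56).
Posterior α = 8.3.

8.3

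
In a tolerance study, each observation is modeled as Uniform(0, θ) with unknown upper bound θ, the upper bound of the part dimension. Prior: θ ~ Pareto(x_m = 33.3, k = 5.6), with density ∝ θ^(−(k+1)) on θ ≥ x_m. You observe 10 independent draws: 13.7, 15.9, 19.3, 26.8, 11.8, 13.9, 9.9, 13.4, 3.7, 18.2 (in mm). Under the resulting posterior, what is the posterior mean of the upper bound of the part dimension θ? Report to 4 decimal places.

A Pareto(scale x_m, shape k) prior on the upper bound θ of Uniform(0, θ) is conjugate: posterior is Pareto(max(x_m, max xᵢ), k + n).
Sample maximum = 26.8; prior scale x_m = 33.3 → posterior scale = max = 33.3.
Posterior shape = 5.6 + 10 = 15.6.
E[θ|data] = k·x_m/(k−1) = 15.6·33.3/14.6 = 35.5808.

35.5808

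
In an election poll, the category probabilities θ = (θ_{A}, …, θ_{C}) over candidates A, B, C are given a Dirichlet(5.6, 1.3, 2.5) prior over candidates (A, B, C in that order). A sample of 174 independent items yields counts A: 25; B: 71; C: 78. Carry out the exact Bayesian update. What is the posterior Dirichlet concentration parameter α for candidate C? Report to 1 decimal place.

80.5

The Dirichlet prior is conjugate to the Multinomial likelihood: each posterior αⱼ = prior αⱼ + observed count nⱼ.
Posterior concentration: (30.6, 72.3, 80.5), total = 183.4.
α_{C} = 2.5 + 78 = 80.5.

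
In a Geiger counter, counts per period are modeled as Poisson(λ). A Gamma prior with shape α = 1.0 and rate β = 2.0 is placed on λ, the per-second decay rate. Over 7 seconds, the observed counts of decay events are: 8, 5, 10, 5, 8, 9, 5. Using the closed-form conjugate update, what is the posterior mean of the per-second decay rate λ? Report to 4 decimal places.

5.6667

With a Gamma(shape α, rate β) prior, the Poisson likelihood is conjugate: the posterior is Gamma(α + ΣXᵢ, β + n).
Sum of counts S = 50 over n = 7 seconds.
Posterior: Gamma(α+S, β+n) = Gamma(1.0+50, 2.0+7) = Gamma(51.0, 9.0).
Posterior mean = α/β = 51.0/9.0 = 5.6667.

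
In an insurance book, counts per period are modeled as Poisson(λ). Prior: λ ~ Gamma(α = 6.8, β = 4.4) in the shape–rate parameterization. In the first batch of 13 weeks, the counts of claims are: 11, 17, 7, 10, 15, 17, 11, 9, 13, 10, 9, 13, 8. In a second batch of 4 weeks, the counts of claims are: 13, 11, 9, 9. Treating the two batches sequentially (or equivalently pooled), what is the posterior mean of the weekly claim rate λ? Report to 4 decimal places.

9.2897

With a Gamma(shape α, rate β) prior, the Poisson likelihood is conjugate: the posterior is Gamma(α + ΣXᵢ, β + n).
Batch 1: sum of counts S = 150 over n = 13 weeks.
After batch 1: Gamma(α+S, β+n) = Gamma(6.8+150, 4.4+13) = Gamma(156.8, 17.4).
Batch 2: sum of counts S = 42 over n = 4 weeks.
After batch 2: Gamma(α+S, β+n) = Gamma(156.8+42, 17.4+4) = Gamma(198.8, 21.4).
Posterior mean = α/β = 198.8/21.4 = 9.2897.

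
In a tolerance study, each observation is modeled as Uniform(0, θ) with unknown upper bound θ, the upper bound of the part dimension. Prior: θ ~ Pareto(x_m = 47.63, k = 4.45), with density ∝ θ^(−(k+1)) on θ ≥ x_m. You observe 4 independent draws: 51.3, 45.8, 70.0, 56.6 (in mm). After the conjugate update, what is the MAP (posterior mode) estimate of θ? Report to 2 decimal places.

70.00

A Pareto(scale x_m, shape k) prior on the upper bound θ of Uniform(0, θ) is conjugate: posterior is Pareto(max(x_m, max xᵢ), k + n).
Sample maximum = 70.0; prior scale x_m = 47.63 → posterior scale = max = 70.00.
Posterior shape = 4.45 + 4 = 8.45.
The Pareto density is decreasing on [x_m, ∞), so the mode is x_m = 70.00.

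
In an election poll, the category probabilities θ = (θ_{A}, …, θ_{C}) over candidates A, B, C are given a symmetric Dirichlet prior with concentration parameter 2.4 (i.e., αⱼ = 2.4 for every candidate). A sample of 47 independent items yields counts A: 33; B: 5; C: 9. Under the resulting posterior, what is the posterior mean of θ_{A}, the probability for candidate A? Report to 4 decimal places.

0.6531

The Dirichlet prior is conjugate to the Multinomial likelihood: each posterior αⱼ = prior αⱼ + observed count nⱼ.
Posterior concentration: (35.4, 7.4, 11.4), total = 54.2.
E[θ_{A}|data] = α_{A}/Σα = 35.4/54.2 = 0.6531.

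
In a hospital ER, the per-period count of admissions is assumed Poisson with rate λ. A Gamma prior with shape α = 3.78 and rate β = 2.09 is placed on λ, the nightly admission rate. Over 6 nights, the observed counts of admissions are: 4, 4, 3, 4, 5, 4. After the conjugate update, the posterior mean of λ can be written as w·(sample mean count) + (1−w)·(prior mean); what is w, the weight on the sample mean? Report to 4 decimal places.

0.7417

With a Gamma(shape α, rate β) prior, the Poisson likelihood is conjugate: the posterior is Gamma(α + ΣXᵢ, β + n).
Posterior mean = (α₀+S)/(β₀+n) = [n/(β₀+n)]·(S/n) + [β₀/(β₀+n)]·(α₀/β₀), so only n and β₀ enter the weight.
Weight on data w = n/(β₀+n) = 6/(2.09+6) = 6/8.09 = 0.7417.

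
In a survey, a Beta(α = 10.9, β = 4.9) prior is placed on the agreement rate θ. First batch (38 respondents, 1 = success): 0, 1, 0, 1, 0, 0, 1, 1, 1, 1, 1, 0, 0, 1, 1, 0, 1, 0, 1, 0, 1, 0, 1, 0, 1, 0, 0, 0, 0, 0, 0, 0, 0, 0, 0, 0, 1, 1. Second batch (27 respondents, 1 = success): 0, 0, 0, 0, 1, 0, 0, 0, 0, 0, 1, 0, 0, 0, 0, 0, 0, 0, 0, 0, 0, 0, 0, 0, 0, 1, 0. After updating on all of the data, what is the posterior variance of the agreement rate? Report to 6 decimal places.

The Beta prior is conjugate to a Binomial/Bernoulli likelihood; the update adds successes to α and failures to β.
After batch 1: Beta(10.9+16, 4.9+22) = Beta(26.9, 26.9).
After batch 2: Beta(26.9+3, 26.9+24) = Beta(29.9, 50.9).
Var = αβ/((α+β)²(α+β+1)) = 29.9·50.9/(80.8²·81.8) = 0.002850.

0.002850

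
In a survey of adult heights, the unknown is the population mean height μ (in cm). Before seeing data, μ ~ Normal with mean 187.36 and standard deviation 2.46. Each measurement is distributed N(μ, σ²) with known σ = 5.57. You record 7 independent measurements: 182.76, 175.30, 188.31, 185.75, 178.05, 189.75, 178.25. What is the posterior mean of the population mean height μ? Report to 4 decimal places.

For Normal data with known variance σ², a Normal(μ₀, σ₀²) prior on μ is conjugate. Posterior precision = 1/σ₀² + n/σ²; posterior mean is the precision-weighted average of μ₀ and x̄.
Σxᵢ = 182.76 + 175.30 + 188.31 + 185.75 + 178.05 + 189.75 + 178.25 = 1278.17, so n·x̄ = 1278.17.
σ₀² = 2.46² = 6.0516, σ² = 5.57² = 31.0249; σ² + n·σ₀² = 31.0249 + 7·6.0516 = 73.3861.
Posterior mean = (μ₀/σ₀² + n·x̄/σ²)/(1/σ₀² + n/σ²) = (σ²·μ₀ + σ₀²·n·x̄)/(σ² + n·σ₀²) = (31.0249·187.36 + 6.0516·1278.17)/73.3861 = 13547.798836/73.3861 = 184.6099.

184.6099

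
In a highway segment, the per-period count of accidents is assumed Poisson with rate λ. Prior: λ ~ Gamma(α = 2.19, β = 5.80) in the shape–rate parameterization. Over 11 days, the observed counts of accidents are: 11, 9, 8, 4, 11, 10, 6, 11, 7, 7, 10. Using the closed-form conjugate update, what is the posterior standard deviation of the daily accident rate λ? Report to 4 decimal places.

With a Gamma(shape α, rate β) prior, the Poisson likelihood is conjugate: the posterior is Gamma(α + ΣXᵢ, β + n).
Sum of counts S = 94 over n = 11 days.
Posterior: Gamma(α+S, β+n) = Gamma(2.19+94, 5.80+11) = Gamma(96.19, 16.80).
SD = √α/β = √96.19/16.80 = 0.5838.

0.5838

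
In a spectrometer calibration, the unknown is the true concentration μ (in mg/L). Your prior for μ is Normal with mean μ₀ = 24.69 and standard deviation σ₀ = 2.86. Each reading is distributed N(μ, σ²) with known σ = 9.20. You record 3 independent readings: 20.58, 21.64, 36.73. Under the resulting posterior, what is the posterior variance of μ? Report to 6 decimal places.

6.341170

For Normal data with known variance σ², a Normal(μ₀, σ₀²) prior on μ is conjugate. Posterior precision = 1/σ₀² + n/σ²; posterior mean is the precision-weighted average of μ₀ and x̄.
σ₀² = 2.86² = 8.1796, σ² = 9.20² = 84.64; σ² + n·σ₀² = 84.64 + 3·8.1796 = 109.1788.
Posterior precision = 1/σ₀² + n/σ² = 1/8.1796 + 3/84.64 = (σ² + n·σ₀²)/(σ₀²σ²) = 109.1788/(8.1796·84.64); posterior variance σₙ² = σ₀²σ²/(σ² + n·σ₀²) = 8.1796·84.64/109.1788 = 6.341170.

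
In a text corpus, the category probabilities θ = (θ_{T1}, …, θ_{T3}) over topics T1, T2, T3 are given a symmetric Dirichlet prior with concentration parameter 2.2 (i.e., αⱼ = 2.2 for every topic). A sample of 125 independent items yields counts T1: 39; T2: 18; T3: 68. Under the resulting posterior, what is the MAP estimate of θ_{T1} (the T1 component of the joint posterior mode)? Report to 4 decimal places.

0.3126

The Dirichlet prior is conjugate to the Multinomial likelihood: each posterior αⱼ = prior αⱼ + observed count nⱼ.
Posterior concentration: (41.2, 20.2, 70.2), total = 131.6.
Joint mode component: (α_{T1}−1)/(Σα−K) = 40.2/128.6 = 0.3126.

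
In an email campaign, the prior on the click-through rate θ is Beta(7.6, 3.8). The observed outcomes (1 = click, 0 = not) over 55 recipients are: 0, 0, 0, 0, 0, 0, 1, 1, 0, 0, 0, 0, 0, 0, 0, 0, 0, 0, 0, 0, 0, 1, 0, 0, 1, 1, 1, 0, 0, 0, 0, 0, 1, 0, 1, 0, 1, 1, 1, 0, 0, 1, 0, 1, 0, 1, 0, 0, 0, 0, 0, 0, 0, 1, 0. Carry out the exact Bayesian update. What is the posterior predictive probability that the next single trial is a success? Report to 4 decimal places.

0.3404

The Beta prior is conjugate to a Binomial/Bernoulli likelihood; the update adds successes to α and failures to β.
Posterior: Beta(α+k, β+n−k) = Beta(7.6+15, 3.8+40) = Beta(22.6, 43.8).
For a single future Bernoulli trial, P(success | data) = α/(α+β) = 0.3404.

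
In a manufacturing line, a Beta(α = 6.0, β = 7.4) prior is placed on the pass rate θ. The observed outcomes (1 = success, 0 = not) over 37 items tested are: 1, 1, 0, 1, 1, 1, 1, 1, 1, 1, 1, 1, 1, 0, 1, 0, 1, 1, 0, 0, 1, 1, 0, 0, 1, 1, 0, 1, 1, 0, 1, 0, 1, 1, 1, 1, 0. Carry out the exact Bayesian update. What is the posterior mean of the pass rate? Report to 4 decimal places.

0.6349

The Beta prior is conjugate to a Binomial/Bernoulli likelihood; the update adds successes to α and failures to β.
Posterior: Beta(α+k, β+n−k) = Beta(6.0+26, 7.4+11) = Beta(32.0, 18.4).
Posterior mean = α/(α+β) = 32.0/50.4 = 0.6349.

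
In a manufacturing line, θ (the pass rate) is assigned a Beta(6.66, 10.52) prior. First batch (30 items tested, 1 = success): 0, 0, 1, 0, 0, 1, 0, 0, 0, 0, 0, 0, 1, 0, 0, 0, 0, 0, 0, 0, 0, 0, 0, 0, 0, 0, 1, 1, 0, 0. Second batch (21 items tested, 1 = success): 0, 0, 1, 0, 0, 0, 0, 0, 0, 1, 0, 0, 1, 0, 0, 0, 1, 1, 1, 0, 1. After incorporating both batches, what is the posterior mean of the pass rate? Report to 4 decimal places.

0.2737

The Beta prior is conjugate to a Binomial/Bernoulli likelihood; the update adds successes to α and failures to β.
After batch 1: Beta(6.66+5, 10.52+25) = Beta(11.66, 35.52).
After batch 2: Beta(11.66+7, 35.52+14) = Beta(18.66, 49.52).
Posterior mean = α/(α+β) = 18.66/68.18 = 0.2737.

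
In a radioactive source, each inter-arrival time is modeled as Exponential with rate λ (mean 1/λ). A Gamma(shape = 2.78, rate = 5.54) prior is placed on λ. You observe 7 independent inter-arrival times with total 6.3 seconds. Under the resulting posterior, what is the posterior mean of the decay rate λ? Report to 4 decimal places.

With a Gamma(shape α, rate β) prior on the exponential rate λ, the posterior after n observations with total T = Σxᵢ is Gamma(α+n, β+T).
Posterior: Gamma(2.78+7, 5.54+6.3) = Gamma(9.78, 11.84).
Posterior mean of λ = α/β = 9.78/11.84 = 0.8260.

0.8260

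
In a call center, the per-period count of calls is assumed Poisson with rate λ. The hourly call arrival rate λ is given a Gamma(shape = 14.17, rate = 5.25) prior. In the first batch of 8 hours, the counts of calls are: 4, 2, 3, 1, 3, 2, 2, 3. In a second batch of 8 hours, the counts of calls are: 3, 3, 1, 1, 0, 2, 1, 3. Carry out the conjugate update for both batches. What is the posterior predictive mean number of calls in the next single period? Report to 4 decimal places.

With a Gamma(shape α, rate β) prior, the Poisson likelihood is conjugate: the posterior is Gamma(α + ΣXᵢ, β + n).
Batch 1: sum of counts S = 20 over n = 8 hours.
After batch 1: Gamma(α+S, β+n) = Gamma(14.17+20, 5.25+8) = Gamma(34.17, 13.25).
Batch 2: sum of counts S = 14 over n = 8 hours.
After batch 2: Gamma(α+S, β+n) = Gamma(34.17+14, 13.25+8) = Gamma(48.17, 21.25).
The predictive distribution for one future period is NegBinom with mean α/β = 2.2668.

2.2668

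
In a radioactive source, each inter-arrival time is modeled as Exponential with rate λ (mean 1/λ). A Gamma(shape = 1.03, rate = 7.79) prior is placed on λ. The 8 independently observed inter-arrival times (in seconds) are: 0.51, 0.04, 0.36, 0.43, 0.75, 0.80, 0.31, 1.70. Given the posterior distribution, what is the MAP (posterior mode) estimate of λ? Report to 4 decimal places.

With a Gamma(shape α, rate β) prior on the exponential rate λ, the posterior after n observations with total T = Σxᵢ is Gamma(α+n, β+T).
Sum of observations T = 4.90 seconds; n = 8.
Posterior: Gamma(1.03+8, 7.79+4.90) = Gamma(9.03, 12.69).
Mode = (α−1)/β = 0.6328.

0.6328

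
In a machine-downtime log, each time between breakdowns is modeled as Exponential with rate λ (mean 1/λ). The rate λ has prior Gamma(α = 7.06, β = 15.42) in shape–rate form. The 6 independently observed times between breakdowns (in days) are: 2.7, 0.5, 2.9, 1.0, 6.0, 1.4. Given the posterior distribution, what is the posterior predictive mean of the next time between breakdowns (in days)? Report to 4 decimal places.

2.4809

With a Gamma(shape α, rate β) prior on the exponential rate λ, the posterior after n observations with total T = Σxᵢ is Gamma(α+n, β+T).
Sum of observations T = 14.5 days; n = 6.
Posterior: Gamma(7.06+6, 15.42+14.5) = Gamma(13.06, 29.92).
The predictive distribution for the next observation is Lomax; its mean is β/(α−1) = 29.92/12.06 = 2.4809.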